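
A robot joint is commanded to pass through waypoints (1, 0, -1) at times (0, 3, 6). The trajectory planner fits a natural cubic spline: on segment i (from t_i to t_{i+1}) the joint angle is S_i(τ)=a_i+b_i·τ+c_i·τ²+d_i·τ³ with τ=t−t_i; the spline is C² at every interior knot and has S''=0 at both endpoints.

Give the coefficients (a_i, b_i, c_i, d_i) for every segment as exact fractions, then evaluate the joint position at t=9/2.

  seg 0: a=1 b=-1/3 c=0 d=0
  seg 1: a=0 b=-1/3 c=0 d=0
S(9/2) = -1/2

Δ: Δ0=-1/3, Δ1=-1/3
row 1: diag=12, rhs=0; c'=1/4, d'=0
back: M1=0
M: M0=0, M1=0, M2=0
seg 0: a=1, c=M0/2=0, d=(M1−M0)/(6·3)=0, b=Δ0−h0·(2M0+M1)/6=-1/3
seg 1: a=0, c=M1/2=0, d=(M2−M1)/(6·3)=0, b=Δ1−h1·(2M1+M2)/6=-1/3
t_q=9/2 → seg 1, τ=3/2; S=0+-1/3·τ+0·τ²+0·τ³=-1/2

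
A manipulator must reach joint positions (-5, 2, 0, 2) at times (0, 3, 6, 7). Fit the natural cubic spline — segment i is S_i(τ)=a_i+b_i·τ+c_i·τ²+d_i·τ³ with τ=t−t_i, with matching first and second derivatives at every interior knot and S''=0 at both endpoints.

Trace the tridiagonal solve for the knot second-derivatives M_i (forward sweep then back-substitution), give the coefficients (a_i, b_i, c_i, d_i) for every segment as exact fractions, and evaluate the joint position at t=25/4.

  seg 0: a=-5 b=299/87 c=0 d=-32/261
  seg 1: a=2 b=11/87 c=-32/29 d=73/261
  seg 2: a=0 b=92/87 c=41/29 d=-41/87
S(25/4) = 641/1856

Δ: Δ0=7/3, Δ1=-2/3, Δ2=2
row 1: diag=12, rhs=-18; c'=1/4, d'=-3/2
row 2: denom=8−3·1/4=29/4; d'=(16−3·-3/2)/(29/4)=82/29
back: M2=82/29
back: M1=-3/2−1/4·82/29=-64/29
M: M0=0, M1=-64/29, M2=82/29, M3=0
seg 0: a=-5, c=M0/2=0, d=(M1−M0)/(6·3)=-32/261, b=Δ0−h0·(2M0+M1)/6=299/87
seg 1: a=2, c=M1/2=-32/29, d=(M2−M1)/(6·3)=73/261, b=Δ1−h1·(2M1+M2)/6=11/87
seg 2: a=0, c=M2/2=41/29, d=(M3−M2)/(6·1)=-41/87, b=Δ2−h2·(2M2+M3)/6=92/87
t_q=25/4 → seg 2, τ=1/4; S=0+92/87·τ+41/29·τ²+-41/87·τ³=641/1856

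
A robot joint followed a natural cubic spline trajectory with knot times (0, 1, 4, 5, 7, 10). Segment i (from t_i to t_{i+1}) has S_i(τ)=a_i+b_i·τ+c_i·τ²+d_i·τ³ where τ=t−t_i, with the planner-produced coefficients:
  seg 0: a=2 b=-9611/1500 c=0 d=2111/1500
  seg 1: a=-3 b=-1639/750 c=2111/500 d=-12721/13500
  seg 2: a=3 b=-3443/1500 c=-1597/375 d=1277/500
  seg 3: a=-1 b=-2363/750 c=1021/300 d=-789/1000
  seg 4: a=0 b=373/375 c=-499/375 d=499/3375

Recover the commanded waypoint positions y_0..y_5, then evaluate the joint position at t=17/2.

y_0=2 y_1=-3 y_2=3 y_3=-1 y_4=0 y_5=-5
S(17/2) = -1003/1000

y_0 = S_0(0) = a_0 = 2
y_1 = S_1(0) = a_1 = -3
y_2 = S_2(0) = a_2 = 3
y_3 = S_3(0) = a_3 = -1
y_4 = S_4(0) = a_4 = 0
y_5 = S_4(3) = -5
t_q=17/2 is in segment 4 (τ=3/2); S_4(τ)=-1003/1000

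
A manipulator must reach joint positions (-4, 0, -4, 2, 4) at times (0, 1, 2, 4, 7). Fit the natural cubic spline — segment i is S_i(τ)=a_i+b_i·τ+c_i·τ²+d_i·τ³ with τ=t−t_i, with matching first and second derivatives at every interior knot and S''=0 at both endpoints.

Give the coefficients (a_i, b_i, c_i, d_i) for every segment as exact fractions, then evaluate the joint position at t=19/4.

Δ: Δ0=4, Δ1=-4, Δ2=3, Δ3=2/3
row 1: diag=4, rhs=-48; c'=1/4, d'=-12
row 2: denom=6−1·1/4=23/4; d'=(42−1·-12)/(23/4)=216/23
row 3: denom=10−2·8/23=214/23; d'=(-14−2·216/23)/(214/23)=-377/107
back: M3=-377/107
back: M2=216/23−8/23·-377/107=1136/107
back: M1=-12−1/4·1136/107=-1568/107
M: M0=0, M1=-1568/107, M2=1136/107, M3=-377/107, M4=0
seg 0: a=-4, c=M0/2=0, d=(M1−M0)/(6·1)=-784/321, b=Δ0−h0·(2M0+M1)/6=2068/321
seg 1: a=0, c=M1/2=-784/107, d=(M2−M1)/(6·1)=1352/321, b=Δ1−h1·(2M1+M2)/6=-284/321
seg 2: a=-4, c=M2/2=568/107, d=(M3−M2)/(6·2)=-1513/1284, b=Δ2−h2·(2M2+M3)/6=-932/321
seg 3: a=2, c=M3/2=-377/214, d=(M4−M3)/(6·3)=377/1926, b=Δ3−h3·(2M3+M4)/6=1345/321
t_q=19/4 → seg 3, τ=3/4; S=2+1345/321·τ+-377/214·τ²+377/1926·τ³=57991/13696

  seg 0: a=-4 b=2068/321 c=0 d=-784/321
  seg 1: a=0 b=-284/321 c=-784/107 d=1352/321
  seg 2: a=-4 b=-932/321 c=568/107 d=-1513/1284
  seg 3: a=2 b=1345/321 c=-377/214 d=377/1926
S(19/4) = 57991/13696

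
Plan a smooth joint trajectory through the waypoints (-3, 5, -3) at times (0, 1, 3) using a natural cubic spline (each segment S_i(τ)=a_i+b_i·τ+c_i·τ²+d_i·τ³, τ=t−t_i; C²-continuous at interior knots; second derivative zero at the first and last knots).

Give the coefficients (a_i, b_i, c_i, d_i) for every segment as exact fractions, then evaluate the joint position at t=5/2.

Δ: Δ0=8, Δ1=-4
row 1: diag=6, rhs=-72; c'=1/3, d'=-12
back: M1=-12
M: M0=0, M1=-12, M2=0
seg 0: a=-3, c=M0/2=0, d=(M1−M0)/(6·1)=-2, b=Δ0−h0·(2M0+M1)/6=10
seg 1: a=5, c=M1/2=-6, d=(M2−M1)/(6·2)=1, b=Δ1−h1·(2M1+M2)/6=4
t_q=5/2 → seg 1, τ=3/2; S=5+4·τ+-6·τ²+1·τ³=7/8

  seg 0: a=-3 b=10 c=0 d=-2
  seg 1: a=5 b=4 c=-6 d=1
S(5/2) = 7/8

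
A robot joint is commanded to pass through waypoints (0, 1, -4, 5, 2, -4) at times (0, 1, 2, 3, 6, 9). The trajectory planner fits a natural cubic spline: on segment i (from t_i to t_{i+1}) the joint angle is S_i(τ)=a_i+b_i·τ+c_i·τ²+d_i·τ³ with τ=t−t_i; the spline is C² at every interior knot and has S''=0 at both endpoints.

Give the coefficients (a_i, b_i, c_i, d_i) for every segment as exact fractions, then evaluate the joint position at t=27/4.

  seg 0: a=0 b=1536/419 c=0 d=-1117/419
  seg 1: a=1 b=-1815/419 c=-3351/419 d=3071/419
  seg 2: a=-4 b=696/419 c=5862/419 d=-2787/419
  seg 3: a=5 b=4059/419 c=-2499/419 d=3019/3771
  seg 4: a=2 b=-1878/419 c=520/419 d=-520/3771
S(27/4) = -2419/3352

Δ: Δ0=1, Δ1=-5, Δ2=9, Δ3=-1, Δ4=-2
row 1: diag=4, rhs=-36; c'=1/4, d'=-9
row 2: denom=4−1·1/4=15/4; d'=(84−1·-9)/(15/4)=124/5
row 3: denom=8−1·4/15=116/15; d'=(-60−1·124/5)/(116/15)=-318/29
row 4: denom=12−3·45/116=1257/116; d'=(-6−3·-318/29)/(1257/116)=1040/419
back: M4=1040/419
back: M3=-318/29−45/116·1040/419=-4998/419
back: M2=124/5−4/15·-4998/419=11724/419
back: M1=-9−1/4·11724/419=-6702/419
M: M0=0, M1=-6702/419, M2=11724/419, M3=-4998/419, M4=1040/419, M5=0
seg 0: a=0, c=M0/2=0, d=(M1−M0)/(6·1)=-1117/419, b=Δ0−h0·(2M0+M1)/6=1536/419
seg 1: a=1, c=M1/2=-3351/419, d=(M2−M1)/(6·1)=3071/419, b=Δ1−h1·(2M1+M2)/6=-1815/419
seg 2: a=-4, c=M2/2=5862/419, d=(M3−M2)/(6·1)=-2787/419, b=Δ2−h2·(2M2+M3)/6=696/419
seg 3: a=5, c=M3/2=-2499/419, d=(M4−M3)/(6·3)=3019/3771, b=Δ3−h3·(2M3+M4)/6=4059/419
seg 4: a=2, c=M4/2=520/419, d=(M5−M4)/(6·3)=-520/3771, b=Δ4−h4·(2M4+M5)/6=-1878/419
t_q=27/4 → seg 4, τ=3/4; S=2+-1878/419·τ+520/419·τ²+-520/3771·τ³=-2419/3352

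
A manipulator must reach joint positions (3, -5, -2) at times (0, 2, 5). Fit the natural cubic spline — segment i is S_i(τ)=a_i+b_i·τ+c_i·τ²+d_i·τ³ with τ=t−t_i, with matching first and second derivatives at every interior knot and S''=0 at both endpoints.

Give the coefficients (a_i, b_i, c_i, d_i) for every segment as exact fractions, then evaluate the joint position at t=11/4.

Δ: Δ0=-4, Δ1=1
row 1: diag=10, rhs=30; c'=3/10, d'=3
back: M1=3
M: M0=0, M1=3, M2=0
seg 0: a=3, c=M0/2=0, d=(M1−M0)/(6·2)=1/4, b=Δ0−h0·(2M0+M1)/6=-5
seg 1: a=-5, c=M1/2=3/2, d=(M2−M1)/(6·3)=-1/6, b=Δ1−h1·(2M1+M2)/6=-2
t_q=11/4 → seg 1, τ=3/4; S=-5+-2·τ+3/2·τ²+-1/6·τ³=-733/128

  seg 0: a=3 b=-5 c=0 d=1/4
  seg 1: a=-5 b=-2 c=3/2 d=-1/6
S(11/4) = -733/128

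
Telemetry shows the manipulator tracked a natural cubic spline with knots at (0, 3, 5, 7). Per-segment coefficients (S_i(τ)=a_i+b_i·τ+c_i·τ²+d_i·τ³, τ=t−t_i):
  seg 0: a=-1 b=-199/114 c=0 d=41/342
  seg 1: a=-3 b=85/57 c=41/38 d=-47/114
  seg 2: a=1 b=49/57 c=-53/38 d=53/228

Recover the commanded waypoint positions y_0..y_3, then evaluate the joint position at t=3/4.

y_0=-1 y_1=-3 y_2=1 y_3=-1
S(3/4) = -5493/2432

y_0 = S_0(0) = a_0 = -1
y_1 = S_1(0) = a_1 = -3
y_2 = S_2(0) = a_2 = 1
y_3 = S_2(2) = -1
t_q=3/4 is in segment 0 (τ=3/4); S_0(τ)=-5493/2432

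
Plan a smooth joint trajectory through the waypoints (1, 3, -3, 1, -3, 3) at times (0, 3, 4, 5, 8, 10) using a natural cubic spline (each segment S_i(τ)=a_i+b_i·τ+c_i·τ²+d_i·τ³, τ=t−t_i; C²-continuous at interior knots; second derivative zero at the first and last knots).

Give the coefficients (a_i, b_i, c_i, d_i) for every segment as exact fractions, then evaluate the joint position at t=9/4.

  seg 0: a=1 b=9223/2121 c=0 d=-2603/6363
  seg 1: a=3 b=-14204/2121 c=-2603/707 d=9287/2121
  seg 2: a=-3 b=-1961/2121 c=6684/707 d=-9607/2121
  seg 3: a=1 b=9322/2121 c=-2923/707 d=1573/2121
  seg 4: a=-3 b=-821/2121 c=1796/707 d=-898/2121
S(9/4) = 39587/6464

Δ: Δ0=2/3, Δ1=-6, Δ2=4, Δ3=-4/3, Δ4=3
row 1: diag=8, rhs=-40; c'=1/8, d'=-5
row 2: denom=4−1·1/8=31/8; d'=(60−1·-5)/(31/8)=520/31
row 3: denom=8−1·8/31=240/31; d'=(-32−1·520/31)/(240/31)=-63/10
row 4: denom=10−3·31/80=707/80; d'=(26−3·-63/10)/(707/80)=3592/707
back: M4=3592/707
back: M3=-63/10−31/80·3592/707=-5846/707
back: M2=520/31−8/31·-5846/707=13368/707
back: M1=-5−1/8·13368/707=-5206/707
M: M0=0, M1=-5206/707, M2=13368/707, M3=-5846/707, M4=3592/707, M5=0
seg 0: a=1, c=M0/2=0, d=(M1−M0)/(6·3)=-2603/6363, b=Δ0−h0·(2M0+M1)/6=9223/2121
seg 1: a=3, c=M1/2=-2603/707, d=(M2−M1)/(6·1)=9287/2121, b=Δ1−h1·(2M1+M2)/6=-14204/2121
seg 2: a=-3, c=M2/2=6684/707, d=(M3−M2)/(6·1)=-9607/2121, b=Δ2−h2·(2M2+M3)/6=-1961/2121
seg 3: a=1, c=M3/2=-2923/707, d=(M4−M3)/(6·3)=1573/2121, b=Δ3−h3·(2M3+M4)/6=9322/2121
seg 4: a=-3, c=M4/2=1796/707, d=(M5−M4)/(6·2)=-898/2121, b=Δ4−h4·(2M4+M5)/6=-821/2121
t_q=9/4 → seg 0, τ=9/4; S=1+9223/2121·τ+0·τ²+-2603/6363·τ³=39587/6464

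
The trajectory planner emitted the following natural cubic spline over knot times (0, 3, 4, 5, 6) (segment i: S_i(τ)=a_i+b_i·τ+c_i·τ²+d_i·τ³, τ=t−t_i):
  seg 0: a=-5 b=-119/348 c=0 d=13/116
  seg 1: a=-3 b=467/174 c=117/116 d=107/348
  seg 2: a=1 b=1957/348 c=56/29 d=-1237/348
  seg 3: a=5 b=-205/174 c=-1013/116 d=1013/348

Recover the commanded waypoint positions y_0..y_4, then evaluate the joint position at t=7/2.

y_0=-5 y_1=-3 y_2=1 y_3=5 y_4=-2
S(7/2) = -1269/928

y_0 = S_0(0) = a_0 = -5
y_1 = S_1(0) = a_1 = -3
y_2 = S_2(0) = a_2 = 1
y_3 = S_3(0) = a_3 = 5
y_4 = S_3(1) = -2
t_q=7/2 is in segment 1 (τ=1/2); S_1(τ)=-1269/928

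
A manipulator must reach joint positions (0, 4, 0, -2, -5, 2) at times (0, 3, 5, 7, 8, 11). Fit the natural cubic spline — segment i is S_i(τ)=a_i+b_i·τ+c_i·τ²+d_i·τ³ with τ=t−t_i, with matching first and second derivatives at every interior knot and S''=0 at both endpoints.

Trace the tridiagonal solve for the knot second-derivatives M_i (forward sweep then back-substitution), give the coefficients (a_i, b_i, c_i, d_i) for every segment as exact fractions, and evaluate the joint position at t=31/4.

  seg 0: a=0 b=4157/1626 c=0 d=-221/1626
  seg 1: a=4 b=-905/813 c=-663/542 d=317/813
  seg 2: a=0 b=-1079/813 c=605/542 d=-1549/3252
  seg 3: a=-2 b=-2096/813 c=-472/271 d=1073/813
  seg 4: a=-5 b=-1709/813 c=601/271 d=-601/2439
S(31/4) = -75559/17344

Δ: Δ0=4/3, Δ1=-2, Δ2=-1, Δ3=-3, Δ4=7/3
row 1: diag=10, rhs=-20; c'=1/5, d'=-2
row 2: denom=8−2·1/5=38/5; d'=(6−2·-2)/(38/5)=25/19
row 3: denom=6−2·5/19=104/19; d'=(-12−2·25/19)/(104/19)=-139/52
row 4: denom=8−1·19/104=813/104; d'=(32−1·-139/52)/(813/104)=1202/271
back: M4=1202/271
back: M3=-139/52−19/104·1202/271=-944/271
back: M2=25/19−5/19·-944/271=605/271
back: M1=-2−1/5·605/271=-663/271
M: M0=0, M1=-663/271, M2=605/271, M3=-944/271, M4=1202/271, M5=0
seg 0: a=0, c=M0/2=0, d=(M1−M0)/(6·3)=-221/1626, b=Δ0−h0·(2M0+M1)/6=4157/1626
seg 1: a=4, c=M1/2=-663/542, d=(M2−M1)/(6·2)=317/813, b=Δ1−h1·(2M1+M2)/6=-905/813
seg 2: a=0, c=M2/2=605/542, d=(M3−M2)/(6·2)=-1549/3252, b=Δ2−h2·(2M2+M3)/6=-1079/813
seg 3: a=-2, c=M3/2=-472/271, d=(M4−M3)/(6·1)=1073/813, b=Δ3−h3·(2M3+M4)/6=-2096/813
seg 4: a=-5, c=M4/2=601/271, d=(M5−M4)/(6·3)=-601/2439, b=Δ4−h4·(2M4+M5)/6=-1709/813
t_q=31/4 → seg 3, τ=3/4; S=-2+-2096/813·τ+-472/271·τ²+1073/813·τ³=-75559/17344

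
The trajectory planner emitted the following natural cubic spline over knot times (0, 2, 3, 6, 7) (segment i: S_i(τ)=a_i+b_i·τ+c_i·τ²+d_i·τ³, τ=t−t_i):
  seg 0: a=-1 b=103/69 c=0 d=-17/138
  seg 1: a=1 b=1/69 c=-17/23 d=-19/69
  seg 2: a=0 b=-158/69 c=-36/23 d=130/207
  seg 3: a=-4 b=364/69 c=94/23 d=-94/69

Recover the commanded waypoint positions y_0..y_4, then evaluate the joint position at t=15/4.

y_0=-1 y_1=1 y_2=0 y_3=-4 y_4=4
S(15/4) = -1717/736

y_0 = S_0(0) = a_0 = -1
y_1 = S_1(0) = a_1 = 1
y_2 = S_2(0) = a_2 = 0
y_3 = S_3(0) = a_3 = -4
y_4 = S_3(1) = 4
t_q=15/4 is in segment 2 (τ=3/4); S_2(τ)=-1717/736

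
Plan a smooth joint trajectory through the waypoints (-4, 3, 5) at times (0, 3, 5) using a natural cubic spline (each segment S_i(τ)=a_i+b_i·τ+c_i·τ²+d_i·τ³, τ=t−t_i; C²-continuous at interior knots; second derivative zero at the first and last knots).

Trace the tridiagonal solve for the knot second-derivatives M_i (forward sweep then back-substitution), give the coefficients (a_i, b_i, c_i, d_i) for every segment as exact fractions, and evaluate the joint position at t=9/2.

  seg 0: a=-4 b=41/15 c=0 d=-2/45
  seg 1: a=3 b=23/15 c=-2/5 d=1/15
S(9/2) = 37/8

Δ: Δ0=7/3, Δ1=1
row 1: diag=10, rhs=-8; c'=1/5, d'=-4/5
back: M1=-4/5
M: M0=0, M1=-4/5, M2=0
seg 0: a=-4, c=M0/2=0, d=(M1−M0)/(6·3)=-2/45, b=Δ0−h0·(2M0+M1)/6=41/15
seg 1: a=3, c=M1/2=-2/5, d=(M2−M1)/(6·2)=1/15, b=Δ1−h1·(2M1+M2)/6=23/15
t_q=9/2 → seg 1, τ=3/2; S=3+23/15·τ+-2/5·τ²+1/15·τ³=37/8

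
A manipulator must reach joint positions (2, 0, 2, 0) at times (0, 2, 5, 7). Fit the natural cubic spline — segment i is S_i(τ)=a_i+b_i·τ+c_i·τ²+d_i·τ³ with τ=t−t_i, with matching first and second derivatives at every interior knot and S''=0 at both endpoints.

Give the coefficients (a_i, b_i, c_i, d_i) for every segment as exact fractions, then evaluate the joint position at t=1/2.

  seg 0: a=2 b=-31/21 c=0 d=5/42
  seg 1: a=0 b=-1/21 c=5/7 d=-10/63
  seg 2: a=2 b=-1/21 c=-5/7 d=5/42
S(1/2) = 143/112

Δ: Δ0=-1, Δ1=2/3, Δ2=-1
row 1: diag=10, rhs=10; c'=3/10, d'=1
row 2: denom=10−3·3/10=91/10; d'=(-10−3·1)/(91/10)=-10/7
back: M2=-10/7
back: M1=1−3/10·-10/7=10/7
M: M0=0, M1=10/7, M2=-10/7, M3=0
seg 0: a=2, c=M0/2=0, d=(M1−M0)/(6·2)=5/42, b=Δ0−h0·(2M0+M1)/6=-31/21
seg 1: a=0, c=M1/2=5/7, d=(M2−M1)/(6·3)=-10/63, b=Δ1−h1·(2M1+M2)/6=-1/21
seg 2: a=2, c=M2/2=-5/7, d=(M3−M2)/(6·2)=5/42, b=Δ2−h2·(2M2+M3)/6=-1/21
t_q=1/2 → seg 0, τ=1/2; S=2+-31/21·τ+0·τ²+5/42·τ³=143/112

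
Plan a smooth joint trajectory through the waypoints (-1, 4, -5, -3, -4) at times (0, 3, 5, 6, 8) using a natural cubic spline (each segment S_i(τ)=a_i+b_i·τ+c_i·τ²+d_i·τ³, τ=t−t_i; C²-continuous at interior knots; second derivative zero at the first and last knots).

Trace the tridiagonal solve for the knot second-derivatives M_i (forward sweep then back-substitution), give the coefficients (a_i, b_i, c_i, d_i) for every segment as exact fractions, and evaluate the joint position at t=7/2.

  seg 0: a=-1 b=53/12 c=0 d=-11/36
  seg 1: a=4 b=-23/6 c=-11/4 d=29/24
  seg 2: a=-5 b=-1/3 c=9/2 d=-13/6
  seg 3: a=-3 b=13/6 c=-2 d=1/3
S(7/2) = 99/64

Δ: Δ0=5/3, Δ1=-9/2, Δ2=2, Δ3=-1/2
row 1: diag=10, rhs=-37; c'=1/5, d'=-37/10
row 2: denom=6−2·1/5=28/5; d'=(39−2·-37/10)/(28/5)=58/7
row 3: denom=6−1·5/28=163/28; d'=(-15−1·58/7)/(163/28)=-4
back: M3=-4
back: M2=58/7−5/28·-4=9
back: M1=-37/10−1/5·9=-11/2
M: M0=0, M1=-11/2, M2=9, M3=-4, M4=0
seg 0: a=-1, c=M0/2=0, d=(M1−M0)/(6·3)=-11/36, b=Δ0−h0·(2M0+M1)/6=53/12
seg 1: a=4, c=M1/2=-11/4, d=(M2−M1)/(6·2)=29/24, b=Δ1−h1·(2M1+M2)/6=-23/6
seg 2: a=-5, c=M2/2=9/2, d=(M3−M2)/(6·1)=-13/6, b=Δ2−h2·(2M2+M3)/6=-1/3
seg 3: a=-3, c=M3/2=-2, d=(M4−M3)/(6·2)=1/3, b=Δ3−h3·(2M3+M4)/6=13/6
t_q=7/2 → seg 1, τ=1/2; S=4+-23/6·τ+-11/4·τ²+29/24·τ³=99/64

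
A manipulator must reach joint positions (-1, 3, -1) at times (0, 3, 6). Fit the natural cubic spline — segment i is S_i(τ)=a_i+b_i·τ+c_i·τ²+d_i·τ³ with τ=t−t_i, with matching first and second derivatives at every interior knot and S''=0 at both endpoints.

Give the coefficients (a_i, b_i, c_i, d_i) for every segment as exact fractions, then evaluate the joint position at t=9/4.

  seg 0: a=-1 b=2 c=0 d=-2/27
  seg 1: a=3 b=0 c=-2/3 d=2/27
S(9/4) = 85/32

Δ: Δ0=4/3, Δ1=-4/3
row 1: diag=12, rhs=-16; c'=1/4, d'=-4/3
back: M1=-4/3
M: M0=0, M1=-4/3, M2=0
seg 0: a=-1, c=M0/2=0, d=(M1−M0)/(6·3)=-2/27, b=Δ0−h0·(2M0+M1)/6=2
seg 1: a=3, c=M1/2=-2/3, d=(M2−M1)/(6·3)=2/27, b=Δ1−h1·(2M1+M2)/6=0
t_q=9/4 → seg 0, τ=9/4; S=-1+2·τ+0·τ²+-2/27·τ³=85/32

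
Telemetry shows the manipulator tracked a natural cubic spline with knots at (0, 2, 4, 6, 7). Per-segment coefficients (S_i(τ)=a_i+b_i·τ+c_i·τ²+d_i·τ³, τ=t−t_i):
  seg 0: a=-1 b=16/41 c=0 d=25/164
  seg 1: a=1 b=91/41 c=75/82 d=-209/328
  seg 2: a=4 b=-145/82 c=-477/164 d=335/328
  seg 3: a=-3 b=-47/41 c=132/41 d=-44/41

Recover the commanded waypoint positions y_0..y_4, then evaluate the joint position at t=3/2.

y_0=-1 y_1=1 y_2=4 y_3=-3 y_4=-2
S(3/2) = 131/1312

y_0 = S_0(0) = a_0 = -1
y_1 = S_1(0) = a_1 = 1
y_2 = S_2(0) = a_2 = 4
y_3 = S_3(0) = a_3 = -3
y_4 = S_3(1) = -2
t_q=3/2 is in segment 0 (τ=3/2); S_0(τ)=131/1312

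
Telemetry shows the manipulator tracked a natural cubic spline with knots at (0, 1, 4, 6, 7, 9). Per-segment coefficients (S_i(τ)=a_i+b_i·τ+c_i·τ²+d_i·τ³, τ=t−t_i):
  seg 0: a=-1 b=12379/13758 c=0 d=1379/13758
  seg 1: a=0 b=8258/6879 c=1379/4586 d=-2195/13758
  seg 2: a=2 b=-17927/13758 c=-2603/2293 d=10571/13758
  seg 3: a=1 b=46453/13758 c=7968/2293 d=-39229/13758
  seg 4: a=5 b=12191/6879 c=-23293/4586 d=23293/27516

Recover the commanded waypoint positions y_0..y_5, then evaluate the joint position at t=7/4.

y_0=-1 y_1=0 y_2=2 y_3=1 y_4=5 y_5=-5
S(7/4) = 294145/293504

y_0 = S_0(0) = a_0 = -1
y_1 = S_1(0) = a_1 = 0
y_2 = S_2(0) = a_2 = 2
y_3 = S_3(0) = a_3 = 1
y_4 = S_4(0) = a_4 = 5
y_5 = S_4(2) = -5
t_q=7/4 is in segment 1 (τ=3/4); S_1(τ)=294145/293504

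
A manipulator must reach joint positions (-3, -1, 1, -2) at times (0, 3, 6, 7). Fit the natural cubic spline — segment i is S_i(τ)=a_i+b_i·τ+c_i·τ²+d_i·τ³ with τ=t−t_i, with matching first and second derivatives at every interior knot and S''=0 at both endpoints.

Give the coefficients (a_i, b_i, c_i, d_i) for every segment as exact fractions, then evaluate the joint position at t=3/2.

  seg 0: a=-3 b=25/87 c=0 d=11/261
  seg 1: a=-1 b=124/87 c=11/29 d=-55/261
  seg 2: a=1 b=-173/87 c=-44/29 d=44/87
S(3/2) = -563/232

Δ: Δ0=2/3, Δ1=2/3, Δ2=-3
row 1: diag=12, rhs=0; c'=1/4, d'=0
row 2: denom=8−3·1/4=29/4; d'=(-22−3·0)/(29/4)=-88/29
back: M2=-88/29
back: M1=0−1/4·-88/29=22/29
M: M0=0, M1=22/29, M2=-88/29, M3=0
seg 0: a=-3, c=M0/2=0, d=(M1−M0)/(6·3)=11/261, b=Δ0−h0·(2M0+M1)/6=25/87
seg 1: a=-1, c=M1/2=11/29, d=(M2−M1)/(6·3)=-55/261, b=Δ1−h1·(2M1+M2)/6=124/87
seg 2: a=1, c=M2/2=-44/29, d=(M3−M2)/(6·1)=44/87, b=Δ2−h2·(2M2+M3)/6=-173/87
t_q=3/2 → seg 0, τ=3/2; S=-3+25/87·τ+0·τ²+11/261·τ³=-563/232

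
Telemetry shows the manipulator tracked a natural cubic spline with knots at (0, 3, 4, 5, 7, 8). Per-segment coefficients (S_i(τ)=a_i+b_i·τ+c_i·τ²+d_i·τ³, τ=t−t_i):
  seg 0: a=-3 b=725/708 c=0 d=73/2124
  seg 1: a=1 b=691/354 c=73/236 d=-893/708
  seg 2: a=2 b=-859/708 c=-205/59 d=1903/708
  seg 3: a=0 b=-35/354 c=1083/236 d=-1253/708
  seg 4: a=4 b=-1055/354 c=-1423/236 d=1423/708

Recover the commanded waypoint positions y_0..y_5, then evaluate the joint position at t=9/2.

y_0=-3 y_1=1 y_2=2 y_3=0 y_4=4 y_5=-3
S(9/2) = 1625/1888

y_0 = S_0(0) = a_0 = -3
y_1 = S_1(0) = a_1 = 1
y_2 = S_2(0) = a_2 = 2
y_3 = S_3(0) = a_3 = 0
y_4 = S_4(0) = a_4 = 4
y_5 = S_4(1) = -3
t_q=9/2 is in segment 2 (τ=1/2); S_2(τ)=1625/1888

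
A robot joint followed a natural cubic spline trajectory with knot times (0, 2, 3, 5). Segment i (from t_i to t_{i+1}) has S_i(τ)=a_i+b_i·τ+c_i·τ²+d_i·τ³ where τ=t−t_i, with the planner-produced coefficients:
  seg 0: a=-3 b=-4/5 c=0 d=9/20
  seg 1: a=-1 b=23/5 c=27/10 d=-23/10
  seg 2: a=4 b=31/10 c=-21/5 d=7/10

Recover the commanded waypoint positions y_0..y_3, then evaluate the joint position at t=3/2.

y_0 = S_0(0) = a_0 = -3
y_1 = S_1(0) = a_1 = -1
y_2 = S_2(0) = a_2 = 4
y_3 = S_2(2) = -1
t_q=3/2 is in segment 0 (τ=3/2); S_0(τ)=-429/160

y_0=-3 y_1=-1 y_2=4 y_3=-1
S(3/2) = -429/160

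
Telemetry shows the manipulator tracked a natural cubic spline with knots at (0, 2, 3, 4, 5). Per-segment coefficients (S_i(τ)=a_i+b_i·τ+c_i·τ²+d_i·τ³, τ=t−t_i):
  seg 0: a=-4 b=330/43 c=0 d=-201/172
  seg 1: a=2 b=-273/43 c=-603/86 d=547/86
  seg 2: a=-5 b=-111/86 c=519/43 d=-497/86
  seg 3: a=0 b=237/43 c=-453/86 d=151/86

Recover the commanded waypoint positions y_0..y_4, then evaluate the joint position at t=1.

y_0 = S_0(0) = a_0 = -4
y_1 = S_1(0) = a_1 = 2
y_2 = S_2(0) = a_2 = -5
y_3 = S_3(0) = a_3 = 0
y_4 = S_3(1) = 2
t_q=1 is in segment 0 (τ=1); S_0(τ)=431/172

y_0=-4 y_1=2 y_2=-5 y_3=0 y_4=2
S(1) = 431/172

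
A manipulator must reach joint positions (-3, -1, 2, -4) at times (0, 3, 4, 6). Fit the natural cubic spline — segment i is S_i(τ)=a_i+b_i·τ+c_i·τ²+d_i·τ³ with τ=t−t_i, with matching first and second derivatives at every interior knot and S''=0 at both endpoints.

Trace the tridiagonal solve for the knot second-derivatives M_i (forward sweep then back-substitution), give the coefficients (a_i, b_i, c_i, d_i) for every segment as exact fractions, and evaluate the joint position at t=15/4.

Δ: Δ0=2/3, Δ1=3, Δ2=-3
row 1: diag=8, rhs=14; c'=1/8, d'=7/4
row 2: denom=6−1·1/8=47/8; d'=(-36−1·7/4)/(47/8)=-302/47
back: M2=-302/47
back: M1=7/4−1/8·-302/47=120/47
M: M0=0, M1=120/47, M2=-302/47, M3=0
seg 0: a=-3, c=M0/2=0, d=(M1−M0)/(6·3)=20/141, b=Δ0−h0·(2M0+M1)/6=-86/141
seg 1: a=-1, c=M1/2=60/47, d=(M2−M1)/(6·1)=-211/141, b=Δ1−h1·(2M1+M2)/6=454/141
seg 2: a=2, c=M2/2=-151/47, d=(M3−M2)/(6·2)=151/282, b=Δ2−h2·(2M2+M3)/6=181/141
t_q=15/4 → seg 1, τ=3/4; S=-1+454/141·τ+60/47·τ²+-211/141·τ³=4517/3008

  seg 0: a=-3 b=-86/141 c=0 d=20/141
  seg 1: a=-1 b=454/141 c=60/47 d=-211/141
  seg 2: a=2 b=181/141 c=-151/47 d=151/282
S(15/4) = 4517/3008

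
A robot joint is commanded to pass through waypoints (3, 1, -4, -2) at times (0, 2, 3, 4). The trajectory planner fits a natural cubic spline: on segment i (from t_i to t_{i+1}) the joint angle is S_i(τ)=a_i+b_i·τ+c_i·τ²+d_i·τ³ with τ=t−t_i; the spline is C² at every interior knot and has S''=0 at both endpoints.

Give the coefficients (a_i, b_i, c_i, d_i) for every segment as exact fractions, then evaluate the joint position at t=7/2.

Δ: Δ0=-1, Δ1=-5, Δ2=2
row 1: diag=6, rhs=-24; c'=1/6, d'=-4
row 2: denom=4−1·1/6=23/6; d'=(42−1·-4)/(23/6)=12
back: M2=12
back: M1=-4−1/6·12=-6
M: M0=0, M1=-6, M2=12, M3=0
seg 0: a=3, c=M0/2=0, d=(M1−M0)/(6·2)=-1/2, b=Δ0−h0·(2M0+M1)/6=1
seg 1: a=1, c=M1/2=-3, d=(M2−M1)/(6·1)=3, b=Δ1−h1·(2M1+M2)/6=-5
seg 2: a=-4, c=M2/2=6, d=(M3−M2)/(6·1)=-2, b=Δ2−h2·(2M2+M3)/6=-2
t_q=7/2 → seg 2, τ=1/2; S=-4+-2·τ+6·τ²+-2·τ³=-15/4

  seg 0: a=3 b=1 c=0 d=-1/2
  seg 1: a=1 b=-5 c=-3 d=3
  seg 2: a=-4 b=-2 c=6 d=-2
S(7/2) = -15/4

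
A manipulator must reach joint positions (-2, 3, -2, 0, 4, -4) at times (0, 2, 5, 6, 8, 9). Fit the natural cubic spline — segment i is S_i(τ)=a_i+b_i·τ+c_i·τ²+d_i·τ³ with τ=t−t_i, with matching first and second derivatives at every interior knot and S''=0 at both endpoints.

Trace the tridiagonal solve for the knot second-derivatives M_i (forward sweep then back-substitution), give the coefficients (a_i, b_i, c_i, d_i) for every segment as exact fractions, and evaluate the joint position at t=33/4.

Δ: Δ0=5/2, Δ1=-5/3, Δ2=2, Δ3=2, Δ4=-8
row 1: diag=10, rhs=-25; c'=3/10, d'=-5/2
row 2: denom=8−3·3/10=71/10; d'=(22−3·-5/2)/(71/10)=295/71
row 3: denom=6−1·10/71=416/71; d'=(0−1·295/71)/(416/71)=-295/416
row 4: denom=6−2·71/208=553/104; d'=(-60−2·-295/416)/(553/104)=-12185/1106
back: M4=-12185/1106
back: M3=-295/416−71/208·-12185/1106=3375/1106
back: M2=295/71−10/71·3375/1106=2060/553
back: M1=-5/2−3/10·2060/553=-4001/1106
M: M0=0, M1=-4001/1106, M2=2060/553, M3=3375/1106, M4=-12185/1106, M5=0
seg 0: a=-2, c=M0/2=0, d=(M1−M0)/(6·2)=-4001/13272, b=Δ0−h0·(2M0+M1)/6=6148/1659
seg 1: a=3, c=M1/2=-4001/2212, d=(M2−M1)/(6·3)=2707/6636, b=Δ1−h1·(2M1+M2)/6=293/3318
seg 2: a=-2, c=M2/2=1030/553, d=(M3−M2)/(6·1)=-745/6636, b=Δ2−h2·(2M2+M3)/6=1657/6636
seg 3: a=0, c=M3/2=3375/2212, d=(M4−M3)/(6·2)=-1945/1659, b=Δ3−h3·(2M3+M4)/6=12071/3318
seg 4: a=4, c=M4/2=-12185/2212, d=(M5−M4)/(6·1)=12185/6636, b=Δ4−h4·(2M4+M5)/6=-14359/3318
t_q=33/4 → seg 4, τ=1/4; S=4+-14359/3318·τ+-12185/2212·τ²+12185/6636·τ³=52633/20224

  seg 0: a=-2 b=6148/1659 c=0 d=-4001/13272
  seg 1: a=3 b=293/3318 c=-4001/2212 d=2707/6636
  seg 2: a=-2 b=1657/6636 c=1030/553 d=-745/6636
  seg 3: a=0 b=12071/3318 c=3375/2212 d=-1945/1659
  seg 4: a=4 b=-14359/3318 c=-12185/2212 d=12185/6636
S(33/4) = 52633/20224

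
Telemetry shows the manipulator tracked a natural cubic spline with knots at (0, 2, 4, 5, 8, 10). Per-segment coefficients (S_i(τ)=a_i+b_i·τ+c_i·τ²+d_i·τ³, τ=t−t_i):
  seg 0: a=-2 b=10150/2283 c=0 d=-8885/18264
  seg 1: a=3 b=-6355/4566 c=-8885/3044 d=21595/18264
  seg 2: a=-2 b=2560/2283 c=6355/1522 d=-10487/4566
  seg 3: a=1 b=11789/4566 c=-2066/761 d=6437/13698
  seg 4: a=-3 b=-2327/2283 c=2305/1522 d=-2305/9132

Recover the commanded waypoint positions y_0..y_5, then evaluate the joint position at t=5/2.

y_0 = S_0(0) = a_0 = -2
y_1 = S_1(0) = a_1 = 3
y_2 = S_2(0) = a_2 = -2
y_3 = S_3(0) = a_3 = 1
y_4 = S_4(0) = a_4 = -3
y_5 = S_4(2) = -1
t_q=5/2 is in segment 1 (τ=1/2); S_1(τ)=83877/48704

y_0=-2 y_1=3 y_2=-2 y_3=1 y_4=-3 y_5=-1
S(5/2) = 83877/48704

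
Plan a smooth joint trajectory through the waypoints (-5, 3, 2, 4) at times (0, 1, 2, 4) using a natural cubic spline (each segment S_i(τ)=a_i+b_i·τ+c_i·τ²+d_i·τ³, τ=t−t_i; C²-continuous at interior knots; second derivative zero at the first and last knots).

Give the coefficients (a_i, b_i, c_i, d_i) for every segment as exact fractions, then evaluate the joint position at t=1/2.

  seg 0: a=-5 b=240/23 c=0 d=-56/23
  seg 1: a=3 b=72/23 c=-168/23 d=73/23
  seg 2: a=2 b=-45/23 c=51/23 d=-17/46
S(1/2) = -2/23

Δ: Δ0=8, Δ1=-1, Δ2=1
row 1: diag=4, rhs=-54; c'=1/4, d'=-27/2
row 2: denom=6−1·1/4=23/4; d'=(12−1·-27/2)/(23/4)=102/23
back: M2=102/23
back: M1=-27/2−1/4·102/23=-336/23
M: M0=0, M1=-336/23, M2=102/23, M3=0
seg 0: a=-5, c=M0/2=0, d=(M1−M0)/(6·1)=-56/23, b=Δ0−h0·(2M0+M1)/6=240/23
seg 1: a=3, c=M1/2=-168/23, d=(M2−M1)/(6·1)=73/23, b=Δ1−h1·(2M1+M2)/6=72/23
seg 2: a=2, c=M2/2=51/23, d=(M3−M2)/(6·2)=-17/46, b=Δ2−h2·(2M2+M3)/6=-45/23
t_q=1/2 → seg 0, τ=1/2; S=-5+240/23·τ+0·τ²+-56/23·τ³=-2/23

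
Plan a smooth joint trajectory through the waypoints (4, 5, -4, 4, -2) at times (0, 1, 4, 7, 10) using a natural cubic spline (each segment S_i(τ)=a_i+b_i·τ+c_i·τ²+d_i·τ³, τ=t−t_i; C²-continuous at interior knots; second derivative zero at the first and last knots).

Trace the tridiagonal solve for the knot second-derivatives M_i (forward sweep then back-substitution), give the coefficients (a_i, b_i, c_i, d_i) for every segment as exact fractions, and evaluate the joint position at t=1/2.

Δ: Δ0=1, Δ1=-3, Δ2=8/3, Δ3=-2
row 1: diag=8, rhs=-24; c'=3/8, d'=-3
row 2: denom=12−3·3/8=87/8; d'=(34−3·-3)/(87/8)=344/87
row 3: denom=12−3·8/29=324/29; d'=(-28−3·344/87)/(324/29)=-289/81
back: M3=-289/81
back: M2=344/87−8/29·-289/81=400/81
back: M1=-3−3/8·400/81=-131/27
M: M0=0, M1=-131/27, M2=400/81, M3=-289/81, M4=0
seg 0: a=4, c=M0/2=0, d=(M1−M0)/(6·1)=-131/162, b=Δ0−h0·(2M0+M1)/6=293/162
seg 1: a=5, c=M1/2=-131/54, d=(M2−M1)/(6·3)=793/1458, b=Δ1−h1·(2M1+M2)/6=-50/81
seg 2: a=-4, c=M2/2=200/81, d=(M3−M2)/(6·3)=-689/1458, b=Δ2−h2·(2M2+M3)/6=-79/162
seg 3: a=4, c=M3/2=-289/162, d=(M4−M3)/(6·3)=289/1458, b=Δ3−h3·(2M3+M4)/6=127/81
t_q=1/2 → seg 0, τ=1/2; S=4+293/162·τ+0·τ²+-131/162·τ³=2075/432

  seg 0: a=4 b=293/162 c=0 d=-131/162
  seg 1: a=5 b=-50/81 c=-131/54 d=793/1458
  seg 2: a=-4 b=-79/162 c=200/81 d=-689/1458
  seg 3: a=4 b=127/81 c=-289/162 d=289/1458
S(1/2) = 2075/432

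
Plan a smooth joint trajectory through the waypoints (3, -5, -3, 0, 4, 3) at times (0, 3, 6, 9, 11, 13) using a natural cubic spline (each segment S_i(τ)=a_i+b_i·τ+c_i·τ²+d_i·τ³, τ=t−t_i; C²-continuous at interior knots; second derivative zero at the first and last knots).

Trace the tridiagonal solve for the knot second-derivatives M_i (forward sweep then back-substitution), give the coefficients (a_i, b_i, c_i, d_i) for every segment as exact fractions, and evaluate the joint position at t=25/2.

  seg 0: a=3 b=-3731/1044 c=0 d=947/9396
  seg 1: a=-5 b=-445/522 c=947/1044 d=-1255/9396
  seg 2: a=-3 b=1027/1044 c=-77/261 d=941/9396
  seg 3: a=0 b=1001/522 c=211/348 d=-295/1044
  seg 4: a=4 b=497/522 c=-379/348 d=379/2088
S(25/2) = 19991/5568

Δ: Δ0=-8/3, Δ1=2/3, Δ2=1, Δ3=2, Δ4=-1/2
row 1: diag=12, rhs=20; c'=1/4, d'=5/3
row 2: denom=12−3·1/4=45/4; d'=(2−3·5/3)/(45/4)=-4/15
row 3: denom=10−3·4/15=46/5; d'=(6−3·-4/15)/(46/5)=17/23
row 4: denom=8−2·5/23=174/23; d'=(-15−2·17/23)/(174/23)=-379/174
back: M4=-379/174
back: M3=17/23−5/23·-379/174=211/174
back: M2=-4/15−4/15·211/174=-154/261
back: M1=5/3−1/4·-154/261=947/522
M: M0=0, M1=947/522, M2=-154/261, M3=211/174, M4=-379/174, M5=0
seg 0: a=3, c=M0/2=0, d=(M1−M0)/(6·3)=947/9396, b=Δ0−h0·(2M0+M1)/6=-3731/1044
seg 1: a=-5, c=M1/2=947/1044, d=(M2−M1)/(6·3)=-1255/9396, b=Δ1−h1·(2M1+M2)/6=-445/522
seg 2: a=-3, c=M2/2=-77/261, d=(M3−M2)/(6·3)=941/9396, b=Δ2−h2·(2M2+M3)/6=1027/1044
seg 3: a=0, c=M3/2=211/348, d=(M4−M3)/(6·2)=-295/1044, b=Δ3−h3·(2M3+M4)/6=1001/522
seg 4: a=4, c=M4/2=-379/348, d=(M5−M4)/(6·2)=379/2088, b=Δ4−h4·(2M4+M5)/6=497/522
t_q=25/2 → seg 4, τ=3/2; S=4+497/522·τ+-379/348·τ²+379/2088·τ³=19991/5568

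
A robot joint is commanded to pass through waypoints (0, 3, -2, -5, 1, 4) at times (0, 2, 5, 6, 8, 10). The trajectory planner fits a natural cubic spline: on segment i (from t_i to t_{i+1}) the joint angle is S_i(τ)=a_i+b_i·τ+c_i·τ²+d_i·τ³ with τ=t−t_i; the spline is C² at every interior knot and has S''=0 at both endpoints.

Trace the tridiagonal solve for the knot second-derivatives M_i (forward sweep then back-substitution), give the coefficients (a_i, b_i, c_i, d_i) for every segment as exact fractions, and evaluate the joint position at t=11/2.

Δ: Δ0=3/2, Δ1=-5/3, Δ2=-3, Δ3=3, Δ4=3/2
row 1: diag=10, rhs=-19; c'=3/10, d'=-19/10
row 2: denom=8−3·3/10=71/10; d'=(-8−3·-19/10)/(71/10)=-23/71
row 3: denom=6−1·10/71=416/71; d'=(36−1·-23/71)/(416/71)=2579/416
row 4: denom=8−2·71/208=761/104; d'=(-9−2·2579/416)/(761/104)=-4451/1522
back: M4=-4451/1522
back: M3=2579/416−71/208·-4451/1522=10955/1522
back: M2=-23/71−10/71·10955/1522=-1018/761
back: M1=-19/10−3/10·-1018/761=-2281/1522
M: M0=0, M1=-2281/1522, M2=-1018/761, M3=10955/1522, M4=-4451/1522, M5=0
seg 0: a=0, c=M0/2=0, d=(M1−M0)/(6·2)=-2281/18264, b=Δ0−h0·(2M0+M1)/6=4565/2283
seg 1: a=3, c=M1/2=-2281/3044, d=(M2−M1)/(6·3)=245/27396, b=Δ1−h1·(2M1+M2)/6=2287/4566
seg 2: a=-2, c=M2/2=-509/761, d=(M3−M2)/(6·1)=12991/9132, b=Δ2−h2·(2M2+M3)/6=-34279/9132
seg 3: a=-5, c=M3/2=10955/3044, d=(M4−M3)/(6·2)=-7703/9132, b=Δ3−h3·(2M3+M4)/6=-3761/4566
seg 4: a=1, c=M4/2=-4451/3044, d=(M5−M4)/(6·2)=4451/18264, b=Δ4−h4·(2M4+M5)/6=15751/4566
t_q=11/2 → seg 2, τ=1/2; S=-2+-34279/9132·τ+-509/761·τ²+12991/9132·τ³=-94151/24352

  seg 0: a=0 b=4565/2283 c=0 d=-2281/18264
  seg 1: a=3 b=2287/4566 c=-2281/3044 d=245/27396
  seg 2: a=-2 b=-34279/9132 c=-509/761 d=12991/9132
  seg 3: a=-5 b=-3761/4566 c=10955/3044 d=-7703/9132
  seg 4: a=1 b=15751/4566 c=-4451/3044 d=4451/18264
S(11/2) = -94151/24352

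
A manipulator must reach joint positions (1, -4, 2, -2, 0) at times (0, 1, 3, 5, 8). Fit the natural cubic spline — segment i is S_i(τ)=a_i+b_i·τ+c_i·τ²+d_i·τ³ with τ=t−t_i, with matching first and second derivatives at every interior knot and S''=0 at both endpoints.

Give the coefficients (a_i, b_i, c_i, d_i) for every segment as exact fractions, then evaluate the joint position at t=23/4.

  seg 0: a=1 b=-2099/312 c=0 d=539/312
  seg 1: a=-4 b=-241/156 c=539/104 d=-227/156
  seg 2: a=2 b=269/156 c=-369/104 d=263/312
  seg 3: a=-2 b=-367/156 c=157/104 d=-157/936
S(23/4) = -19875/6656

Δ: Δ0=-5, Δ1=3, Δ2=-2, Δ3=2/3
row 1: diag=6, rhs=48; c'=1/3, d'=8
row 2: denom=8−2·1/3=22/3; d'=(-30−2·8)/(22/3)=-69/11
row 3: denom=10−2·3/11=104/11; d'=(16−2·-69/11)/(104/11)=157/52
back: M3=157/52
back: M2=-69/11−3/11·157/52=-369/52
back: M1=8−1/3·-369/52=539/52
M: M0=0, M1=539/52, M2=-369/52, M3=157/52, M4=0
seg 0: a=1, c=M0/2=0, d=(M1−M0)/(6·1)=539/312, b=Δ0−h0·(2M0+M1)/6=-2099/312
seg 1: a=-4, c=M1/2=539/104, d=(M2−M1)/(6·2)=-227/156, b=Δ1−h1·(2M1+M2)/6=-241/156
seg 2: a=2, c=M2/2=-369/104, d=(M3−M2)/(6·2)=263/312, b=Δ2−h2·(2M2+M3)/6=269/156
seg 3: a=-2, c=M3/2=157/104, d=(M4−M3)/(6·3)=-157/936, b=Δ3−h3·(2M3+M4)/6=-367/156
t_q=23/4 → seg 3, τ=3/4; S=-2+-367/156·τ+157/104·τ²+-157/936·τ³=-19875/6656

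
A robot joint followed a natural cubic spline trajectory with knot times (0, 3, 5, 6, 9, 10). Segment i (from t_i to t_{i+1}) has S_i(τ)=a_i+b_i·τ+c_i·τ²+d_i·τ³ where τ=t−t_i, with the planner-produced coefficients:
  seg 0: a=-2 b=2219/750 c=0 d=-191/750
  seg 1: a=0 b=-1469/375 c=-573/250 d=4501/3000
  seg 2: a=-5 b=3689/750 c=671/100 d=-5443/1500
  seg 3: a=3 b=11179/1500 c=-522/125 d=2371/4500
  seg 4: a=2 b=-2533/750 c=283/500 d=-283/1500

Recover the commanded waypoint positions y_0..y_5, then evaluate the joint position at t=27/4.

y_0 = S_0(0) = a_0 = -2
y_1 = S_1(0) = a_1 = 0
y_2 = S_2(0) = a_2 = -5
y_3 = S_3(0) = a_3 = 3
y_4 = S_4(0) = a_4 = 2
y_5 = S_4(1) = -1
t_q=27/4 is in segment 3 (τ=3/4); S_3(τ)=206809/32000

y_0=-2 y_1=0 y_2=-5 y_3=3 y_4=2 y_5=-1
S(27/4) = 206809/32000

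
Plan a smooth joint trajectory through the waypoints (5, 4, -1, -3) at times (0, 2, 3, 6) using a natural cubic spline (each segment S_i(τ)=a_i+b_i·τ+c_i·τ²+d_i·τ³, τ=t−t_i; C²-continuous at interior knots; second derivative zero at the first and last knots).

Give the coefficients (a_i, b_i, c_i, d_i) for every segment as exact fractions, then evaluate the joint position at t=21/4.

Δ: Δ0=-1/2, Δ1=-5, Δ2=-2/3
row 1: diag=6, rhs=-27; c'=1/6, d'=-9/2
row 2: denom=8−1·1/6=47/6; d'=(26−1·-9/2)/(47/6)=183/47
back: M2=183/47
back: M1=-9/2−1/6·183/47=-242/47
M: M0=0, M1=-242/47, M2=183/47, M3=0
seg 0: a=5, c=M0/2=0, d=(M1−M0)/(6·2)=-121/282, b=Δ0−h0·(2M0+M1)/6=343/282
seg 1: a=4, c=M1/2=-121/47, d=(M2−M1)/(6·1)=425/282, b=Δ1−h1·(2M1+M2)/6=-1109/282
seg 2: a=-1, c=M2/2=183/94, d=(M3−M2)/(6·3)=-61/282, b=Δ2−h2·(2M2+M3)/6=-643/141
t_q=21/4 → seg 2, τ=9/4; S=-1+-643/141·τ+183/94·τ²+-61/282·τ³=-23275/6016

  seg 0: a=5 b=343/282 c=0 d=-121/282
  seg 1: a=4 b=-1109/282 c=-121/47 d=425/282
  seg 2: a=-1 b=-643/141 c=183/94 d=-61/282
S(21/4) = -23275/6016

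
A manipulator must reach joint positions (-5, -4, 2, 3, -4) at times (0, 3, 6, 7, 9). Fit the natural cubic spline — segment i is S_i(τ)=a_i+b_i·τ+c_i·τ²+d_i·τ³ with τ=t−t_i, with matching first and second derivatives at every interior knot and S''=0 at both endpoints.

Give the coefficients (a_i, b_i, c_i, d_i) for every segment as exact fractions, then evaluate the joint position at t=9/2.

  seg 0: a=-5 b=-157/1020 c=0 d=497/9180
  seg 1: a=-4 b=667/510 c=497/1020 d=-157/1836
  seg 2: a=2 b=1961/1020 c=-24/85 d=-653/1020
  seg 3: a=3 b=-287/510 c=-749/340 d=749/2040
S(9/2) = -3347/2720

Δ: Δ0=1/3, Δ1=2, Δ2=1, Δ3=-7/2
row 1: diag=12, rhs=10; c'=1/4, d'=5/6
row 2: denom=8−3·1/4=29/4; d'=(-6−3·5/6)/(29/4)=-34/29
row 3: denom=6−1·4/29=170/29; d'=(-27−1·-34/29)/(170/29)=-749/170
back: M3=-749/170
back: M2=-34/29−4/29·-749/170=-48/85
back: M1=5/6−1/4·-48/85=497/510
M: M0=0, M1=497/510, M2=-48/85, M3=-749/170, M4=0
seg 0: a=-5, c=M0/2=0, d=(M1−M0)/(6·3)=497/9180, b=Δ0−h0·(2M0+M1)/6=-157/1020
seg 1: a=-4, c=M1/2=497/1020, d=(M2−M1)/(6·3)=-157/1836, b=Δ1−h1·(2M1+M2)/6=667/510
seg 2: a=2, c=M2/2=-24/85, d=(M3−M2)/(6·1)=-653/1020, b=Δ2−h2·(2M2+M3)/6=1961/1020
seg 3: a=3, c=M3/2=-749/340, d=(M4−M3)/(6·2)=749/2040, b=Δ3−h3·(2M3+M4)/6=-287/510
t_q=9/2 → seg 1, τ=3/2; S=-4+667/510·τ+497/1020·τ²+-157/1836·τ³=-3347/2720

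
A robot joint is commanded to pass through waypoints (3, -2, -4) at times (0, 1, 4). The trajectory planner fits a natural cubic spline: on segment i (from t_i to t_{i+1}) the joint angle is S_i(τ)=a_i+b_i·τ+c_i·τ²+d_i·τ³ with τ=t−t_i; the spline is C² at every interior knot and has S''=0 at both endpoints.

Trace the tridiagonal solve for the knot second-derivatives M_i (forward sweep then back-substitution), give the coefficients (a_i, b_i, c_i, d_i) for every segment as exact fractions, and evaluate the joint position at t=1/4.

  seg 0: a=3 b=-133/24 c=0 d=13/24
  seg 1: a=-2 b=-47/12 c=13/8 d=-13/72
S(1/4) = 831/512

Δ: Δ0=-5, Δ1=-2/3
row 1: diag=8, rhs=26; c'=3/8, d'=13/4
back: M1=13/4
M: M0=0, M1=13/4, M2=0
seg 0: a=3, c=M0/2=0, d=(M1−M0)/(6·1)=13/24, b=Δ0−h0·(2M0+M1)/6=-133/24
seg 1: a=-2, c=M1/2=13/8, d=(M2−M1)/(6·3)=-13/72, b=Δ1−h1·(2M1+M2)/6=-47/12
t_q=1/4 → seg 0, τ=1/4; S=3+-133/24·τ+0·τ²+13/24·τ³=831/512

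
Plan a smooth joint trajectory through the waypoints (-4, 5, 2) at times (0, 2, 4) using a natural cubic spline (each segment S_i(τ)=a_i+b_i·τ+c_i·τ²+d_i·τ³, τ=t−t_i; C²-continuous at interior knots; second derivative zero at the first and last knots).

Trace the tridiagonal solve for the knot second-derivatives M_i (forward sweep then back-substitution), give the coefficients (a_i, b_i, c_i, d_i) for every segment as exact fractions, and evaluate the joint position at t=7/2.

Δ: Δ0=9/2, Δ1=-3/2
row 1: diag=8, rhs=-36; c'=1/4, d'=-9/2
back: M1=-9/2
M: M0=0, M1=-9/2, M2=0
seg 0: a=-4, c=M0/2=0, d=(M1−M0)/(6·2)=-3/8, b=Δ0−h0·(2M0+M1)/6=6
seg 1: a=5, c=M1/2=-9/4, d=(M2−M1)/(6·2)=3/8, b=Δ1−h1·(2M1+M2)/6=3/2
t_q=7/2 → seg 1, τ=3/2; S=5+3/2·τ+-9/4·τ²+3/8·τ³=221/64

  seg 0: a=-4 b=6 c=0 d=-3/8
  seg 1: a=5 b=3/2 c=-9/4 d=3/8
S(7/2) = 221/64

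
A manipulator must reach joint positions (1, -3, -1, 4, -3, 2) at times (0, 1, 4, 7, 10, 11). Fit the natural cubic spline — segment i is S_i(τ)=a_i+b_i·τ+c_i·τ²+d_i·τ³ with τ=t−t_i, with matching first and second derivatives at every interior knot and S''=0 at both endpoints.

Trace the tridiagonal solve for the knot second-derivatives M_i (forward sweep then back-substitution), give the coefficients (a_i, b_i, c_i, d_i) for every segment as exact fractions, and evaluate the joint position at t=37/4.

  seg 0: a=1 b=-3529/777 c=0 d=421/777
  seg 1: a=-3 b=-2266/777 c=421/259 d=-335/2331
  seg 2: a=-1 b=2297/777 c=86/259 d=-16/63
  seg 3: a=4 b=-1483/777 c=-506/259 d=1408/2331
  seg 4: a=-3 b=2081/777 c=902/259 d=-902/777
S(37/4) = -6847/2072

Δ: Δ0=-4, Δ1=2/3, Δ2=5/3, Δ3=-7/3, Δ4=5
row 1: diag=8, rhs=28; c'=3/8, d'=7/2
row 2: denom=12−3·3/8=87/8; d'=(6−3·7/2)/(87/8)=-12/29
row 3: denom=12−3·8/29=324/29; d'=(-24−3·-12/29)/(324/29)=-55/27
row 4: denom=8−3·29/108=259/36; d'=(44−3·-55/27)/(259/36)=1804/259
back: M4=1804/259
back: M3=-55/27−29/108·1804/259=-1012/259
back: M2=-12/29−8/29·-1012/259=172/259
back: M1=7/2−3/8·172/259=842/259
M: M0=0, M1=842/259, M2=172/259, M3=-1012/259, M4=1804/259, M5=0
seg 0: a=1, c=M0/2=0, d=(M1−M0)/(6·1)=421/777, b=Δ0−h0·(2M0+M1)/6=-3529/777
seg 1: a=-3, c=M1/2=421/259, d=(M2−M1)/(6·3)=-335/2331, b=Δ1−h1·(2M1+M2)/6=-2266/777
seg 2: a=-1, c=M2/2=86/259, d=(M3−M2)/(6·3)=-16/63, b=Δ2−h2·(2M2+M3)/6=2297/777
seg 3: a=4, c=M3/2=-506/259, d=(M4−M3)/(6·3)=1408/2331, b=Δ3−h3·(2M3+M4)/6=-1483/777
seg 4: a=-3, c=M4/2=902/259, d=(M5−M4)/(6·1)=-902/777, b=Δ4−h4·(2M4+M5)/6=2081/777
t_q=37/4 → seg 3, τ=9/4; S=4+-1483/777·τ+-506/259·τ²+1408/2331·τ³=-6847/2072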